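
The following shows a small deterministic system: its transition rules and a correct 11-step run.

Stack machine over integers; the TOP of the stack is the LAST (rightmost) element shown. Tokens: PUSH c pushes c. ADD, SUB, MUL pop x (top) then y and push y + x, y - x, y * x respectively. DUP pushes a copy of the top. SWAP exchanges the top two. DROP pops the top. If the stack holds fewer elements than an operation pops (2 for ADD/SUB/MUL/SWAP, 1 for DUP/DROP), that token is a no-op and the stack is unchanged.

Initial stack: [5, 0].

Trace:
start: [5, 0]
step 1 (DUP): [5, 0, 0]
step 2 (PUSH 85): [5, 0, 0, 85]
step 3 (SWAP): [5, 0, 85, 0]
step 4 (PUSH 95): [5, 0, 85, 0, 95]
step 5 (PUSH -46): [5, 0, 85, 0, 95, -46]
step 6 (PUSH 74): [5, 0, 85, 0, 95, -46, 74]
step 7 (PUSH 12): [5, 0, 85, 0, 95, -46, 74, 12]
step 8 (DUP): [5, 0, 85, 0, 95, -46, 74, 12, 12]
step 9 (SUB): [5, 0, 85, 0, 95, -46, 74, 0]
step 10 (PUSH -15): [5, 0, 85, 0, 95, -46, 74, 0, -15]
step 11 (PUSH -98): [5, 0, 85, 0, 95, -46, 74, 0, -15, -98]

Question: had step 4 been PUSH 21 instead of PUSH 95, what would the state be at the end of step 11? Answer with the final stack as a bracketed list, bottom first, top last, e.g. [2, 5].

(re-executing from step 4 with the substitution; state before step 4: [5, 0, 85, 0])
step 4 (PUSH 21): [5, 0, 85, 0, 21]
step 5 (PUSH -46): [5, 0, 85, 0, 21, -46]
step 6 (PUSH 74): [5, 0, 85, 0, 21, -46, 74]
step 7 (PUSH 12): [5, 0, 85, 0, 21, -46, 74, 12]
step 8 (DUP): [5, 0, 85, 0, 21, -46, 74, 12, 12]
step 9 (SUB): [5, 0, 85, 0, 21, -46, 74, 0]
step 10 (PUSH -15): [5, 0, 85, 0, 21, -46, 74, 0, -15]
step 11 (PUSH -98): [5, 0, 85, 0, 21, -46, 74, 0, -15, -98]

[5, 0, 85, 0, 21, -46, 74, 0, -15, -98]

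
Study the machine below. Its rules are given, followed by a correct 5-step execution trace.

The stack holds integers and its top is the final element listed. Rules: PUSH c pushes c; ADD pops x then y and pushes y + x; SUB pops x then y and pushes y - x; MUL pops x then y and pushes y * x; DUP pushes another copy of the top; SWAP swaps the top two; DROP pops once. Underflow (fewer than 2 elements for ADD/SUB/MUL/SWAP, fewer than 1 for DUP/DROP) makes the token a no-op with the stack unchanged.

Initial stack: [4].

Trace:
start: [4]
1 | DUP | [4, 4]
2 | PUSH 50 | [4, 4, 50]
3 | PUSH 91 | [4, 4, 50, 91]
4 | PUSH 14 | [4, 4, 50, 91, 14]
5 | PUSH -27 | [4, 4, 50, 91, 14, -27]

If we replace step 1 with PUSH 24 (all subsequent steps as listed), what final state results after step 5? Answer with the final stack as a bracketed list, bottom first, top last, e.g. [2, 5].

(re-executing from step 1 with the substitution; state before step 1: [4])
1 | PUSH 24 | [4, 24]
2 | PUSH 50 | [4, 24, 50]
3 | PUSH 91 | [4, 24, 50, 91]
4 | PUSH 14 | [4, 24, 50, 91, 14]
5 | PUSH -27 | [4, 24, 50, 91, 14, -27]

[4, 24, 50, 91, 14, -27]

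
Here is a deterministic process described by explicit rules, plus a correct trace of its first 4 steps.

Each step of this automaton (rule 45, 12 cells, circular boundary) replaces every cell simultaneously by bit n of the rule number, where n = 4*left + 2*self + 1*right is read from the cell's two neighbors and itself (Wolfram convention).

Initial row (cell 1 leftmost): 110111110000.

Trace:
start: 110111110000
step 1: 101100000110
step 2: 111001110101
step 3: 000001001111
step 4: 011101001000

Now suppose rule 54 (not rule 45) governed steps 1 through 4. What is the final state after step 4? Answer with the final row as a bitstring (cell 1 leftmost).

(re-executing steps 1..4 under rule 54; state before step 1: 110111110000)
step 1: 001000001001
step 2: 111100011111
step 3: 000010100000
step 4: 000111110000

000111110000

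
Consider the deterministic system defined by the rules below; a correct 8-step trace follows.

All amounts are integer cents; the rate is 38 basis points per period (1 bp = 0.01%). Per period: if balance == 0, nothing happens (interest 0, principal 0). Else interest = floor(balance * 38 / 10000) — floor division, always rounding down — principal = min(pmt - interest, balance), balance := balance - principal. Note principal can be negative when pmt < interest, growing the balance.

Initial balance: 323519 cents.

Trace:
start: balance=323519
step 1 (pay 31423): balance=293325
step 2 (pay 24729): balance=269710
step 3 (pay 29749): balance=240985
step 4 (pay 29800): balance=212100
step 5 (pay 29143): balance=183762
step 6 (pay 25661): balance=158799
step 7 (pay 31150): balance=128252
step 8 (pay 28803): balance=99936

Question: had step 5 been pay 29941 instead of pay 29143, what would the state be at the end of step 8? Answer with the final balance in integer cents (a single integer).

99129

(re-executing from step 5 with the substitution; state before step 5: balance=212100)
step 5 (pay 29941): balance=182964
step 6 (pay 25661): balance=157998
step 7 (pay 31150): balance=127448
step 8 (pay 28803): balance=99129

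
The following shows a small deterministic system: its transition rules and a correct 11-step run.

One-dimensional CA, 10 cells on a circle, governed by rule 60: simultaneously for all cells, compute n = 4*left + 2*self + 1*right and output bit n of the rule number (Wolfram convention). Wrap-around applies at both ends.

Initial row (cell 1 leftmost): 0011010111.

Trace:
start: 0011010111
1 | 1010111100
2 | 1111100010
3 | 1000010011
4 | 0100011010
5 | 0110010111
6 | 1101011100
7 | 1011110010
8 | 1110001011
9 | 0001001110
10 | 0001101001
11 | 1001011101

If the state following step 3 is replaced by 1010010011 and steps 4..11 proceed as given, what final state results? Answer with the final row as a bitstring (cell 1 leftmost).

0011011101

state after step 3 := 1010010011
4 | 0111011010
5 | 0100110111
6 | 1110101100
7 | 1001111010
8 | 1101000111
9 | 0011100100
10 | 0010010110
11 | 0011011101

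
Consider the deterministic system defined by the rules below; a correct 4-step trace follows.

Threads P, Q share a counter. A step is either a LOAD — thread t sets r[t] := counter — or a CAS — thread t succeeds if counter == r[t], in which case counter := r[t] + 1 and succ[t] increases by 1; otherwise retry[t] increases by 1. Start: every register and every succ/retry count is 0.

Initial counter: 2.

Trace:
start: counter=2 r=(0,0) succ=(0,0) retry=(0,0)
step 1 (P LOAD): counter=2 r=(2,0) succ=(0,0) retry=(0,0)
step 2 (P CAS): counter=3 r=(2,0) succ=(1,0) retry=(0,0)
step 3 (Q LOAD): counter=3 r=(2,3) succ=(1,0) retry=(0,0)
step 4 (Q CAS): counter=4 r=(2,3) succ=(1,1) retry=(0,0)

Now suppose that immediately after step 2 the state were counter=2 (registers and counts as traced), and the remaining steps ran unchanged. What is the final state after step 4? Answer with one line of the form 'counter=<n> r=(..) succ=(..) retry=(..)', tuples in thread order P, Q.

state after step 2 := counter=2 r=(2,0) succ=(1,0) retry=(0,0)
step 3 (Q LOAD): counter=2 r=(2,2) succ=(1,0) retry=(0,0)
step 4 (Q CAS): counter=3 r=(2,2) succ=(1,1) retry=(0,0)

counter=3 r=(2,2) succ=(1,1) retry=(0,0)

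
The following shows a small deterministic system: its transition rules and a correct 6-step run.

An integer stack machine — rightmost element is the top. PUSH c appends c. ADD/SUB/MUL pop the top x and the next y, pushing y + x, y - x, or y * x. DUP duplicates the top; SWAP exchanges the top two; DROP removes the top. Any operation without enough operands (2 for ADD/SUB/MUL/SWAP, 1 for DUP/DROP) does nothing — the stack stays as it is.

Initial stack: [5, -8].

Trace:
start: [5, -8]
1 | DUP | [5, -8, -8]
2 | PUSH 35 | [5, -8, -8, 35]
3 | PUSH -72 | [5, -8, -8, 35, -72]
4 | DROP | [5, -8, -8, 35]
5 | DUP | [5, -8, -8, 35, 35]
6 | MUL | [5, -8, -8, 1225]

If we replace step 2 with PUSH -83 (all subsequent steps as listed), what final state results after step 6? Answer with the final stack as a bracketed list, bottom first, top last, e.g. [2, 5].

(re-executing from step 2 with the substitution; state before step 2: [5, -8, -8])
2 | PUSH -83 | [5, -8, -8, -83]
3 | PUSH -72 | [5, -8, -8, -83, -72]
4 | DROP | [5, -8, -8, -83]
5 | DUP | [5, -8, -8, -83, -83]
6 | MUL | [5, -8, -8, 6889]

[5, -8, -8, 6889]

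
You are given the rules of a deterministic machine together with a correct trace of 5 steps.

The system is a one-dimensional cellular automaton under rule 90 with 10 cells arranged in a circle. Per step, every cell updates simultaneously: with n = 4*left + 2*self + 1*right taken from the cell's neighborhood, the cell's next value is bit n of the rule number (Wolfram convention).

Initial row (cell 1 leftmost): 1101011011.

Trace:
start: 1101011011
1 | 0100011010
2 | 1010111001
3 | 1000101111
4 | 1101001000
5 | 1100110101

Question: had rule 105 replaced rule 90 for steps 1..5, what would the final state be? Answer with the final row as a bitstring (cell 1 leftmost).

0111000011

(re-executing steps 1..5 under rule 105; state before step 1: 1101011011)
1 | 0110111110
2 | 0111100010
3 | 0100101000
4 | 0000010011
5 | 0111000011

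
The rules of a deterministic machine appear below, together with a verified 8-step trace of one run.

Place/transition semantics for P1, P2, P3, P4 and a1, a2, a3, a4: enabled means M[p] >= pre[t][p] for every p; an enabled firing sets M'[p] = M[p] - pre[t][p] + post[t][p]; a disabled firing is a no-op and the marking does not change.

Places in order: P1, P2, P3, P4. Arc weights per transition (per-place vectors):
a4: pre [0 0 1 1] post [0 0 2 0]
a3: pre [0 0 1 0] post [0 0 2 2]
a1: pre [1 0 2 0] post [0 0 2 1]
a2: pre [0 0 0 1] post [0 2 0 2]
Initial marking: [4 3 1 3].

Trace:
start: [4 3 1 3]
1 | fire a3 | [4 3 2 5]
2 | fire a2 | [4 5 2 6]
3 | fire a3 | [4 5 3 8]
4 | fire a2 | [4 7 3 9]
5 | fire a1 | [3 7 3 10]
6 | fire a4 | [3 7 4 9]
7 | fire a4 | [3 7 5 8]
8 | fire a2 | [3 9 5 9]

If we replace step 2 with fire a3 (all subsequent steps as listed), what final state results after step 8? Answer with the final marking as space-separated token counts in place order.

3 7 6 10

(re-executing from step 2 with the substitution; state before step 2: [4 3 2 5])
2 | fire a3 | [4 3 3 7]
3 | fire a3 | [4 3 4 9]
4 | fire a2 | [4 5 4 10]
5 | fire a1 | [3 5 4 11]
6 | fire a4 | [3 5 5 10]
7 | fire a4 | [3 5 6 9]
8 | fire a2 | [3 7 6 10]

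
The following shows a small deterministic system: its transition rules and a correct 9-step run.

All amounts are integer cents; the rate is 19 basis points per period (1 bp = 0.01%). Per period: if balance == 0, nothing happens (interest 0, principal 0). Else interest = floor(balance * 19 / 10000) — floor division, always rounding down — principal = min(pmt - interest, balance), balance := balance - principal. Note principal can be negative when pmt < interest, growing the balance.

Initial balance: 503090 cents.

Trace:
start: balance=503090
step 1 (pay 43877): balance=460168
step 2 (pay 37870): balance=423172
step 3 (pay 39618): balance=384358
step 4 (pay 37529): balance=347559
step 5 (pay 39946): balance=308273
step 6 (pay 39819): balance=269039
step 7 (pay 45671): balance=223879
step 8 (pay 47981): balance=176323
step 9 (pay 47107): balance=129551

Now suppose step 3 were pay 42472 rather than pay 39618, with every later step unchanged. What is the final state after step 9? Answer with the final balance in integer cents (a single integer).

(re-executing from step 3 with the substitution; state before step 3: balance=423172)
step 3 (pay 42472): balance=381504
step 4 (pay 37529): balance=344699
step 5 (pay 39946): balance=305407
step 6 (pay 39819): balance=266168
step 7 (pay 45671): balance=221002
step 8 (pay 47981): balance=173440
step 9 (pay 47107): balance=126662

126662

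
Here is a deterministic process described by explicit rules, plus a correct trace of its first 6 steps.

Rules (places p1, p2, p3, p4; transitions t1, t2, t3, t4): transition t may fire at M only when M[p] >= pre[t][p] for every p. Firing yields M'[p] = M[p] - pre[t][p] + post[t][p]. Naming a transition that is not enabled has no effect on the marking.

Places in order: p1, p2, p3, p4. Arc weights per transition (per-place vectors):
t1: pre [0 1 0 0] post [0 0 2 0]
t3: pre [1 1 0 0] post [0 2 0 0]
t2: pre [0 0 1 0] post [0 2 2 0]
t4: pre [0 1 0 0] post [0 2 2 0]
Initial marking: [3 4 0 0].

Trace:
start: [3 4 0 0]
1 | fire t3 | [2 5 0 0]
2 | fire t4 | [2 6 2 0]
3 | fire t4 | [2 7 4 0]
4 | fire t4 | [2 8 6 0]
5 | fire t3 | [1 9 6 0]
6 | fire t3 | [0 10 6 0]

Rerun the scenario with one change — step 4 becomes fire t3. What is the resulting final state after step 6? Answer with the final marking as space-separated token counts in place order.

0 9 4 0

(re-executing from step 4 with the substitution; state before step 4: [2 7 4 0])
4 | fire t3 | [1 8 4 0]
5 | fire t3 | [0 9 4 0]
6 | fire t3 | [0 9 4 0]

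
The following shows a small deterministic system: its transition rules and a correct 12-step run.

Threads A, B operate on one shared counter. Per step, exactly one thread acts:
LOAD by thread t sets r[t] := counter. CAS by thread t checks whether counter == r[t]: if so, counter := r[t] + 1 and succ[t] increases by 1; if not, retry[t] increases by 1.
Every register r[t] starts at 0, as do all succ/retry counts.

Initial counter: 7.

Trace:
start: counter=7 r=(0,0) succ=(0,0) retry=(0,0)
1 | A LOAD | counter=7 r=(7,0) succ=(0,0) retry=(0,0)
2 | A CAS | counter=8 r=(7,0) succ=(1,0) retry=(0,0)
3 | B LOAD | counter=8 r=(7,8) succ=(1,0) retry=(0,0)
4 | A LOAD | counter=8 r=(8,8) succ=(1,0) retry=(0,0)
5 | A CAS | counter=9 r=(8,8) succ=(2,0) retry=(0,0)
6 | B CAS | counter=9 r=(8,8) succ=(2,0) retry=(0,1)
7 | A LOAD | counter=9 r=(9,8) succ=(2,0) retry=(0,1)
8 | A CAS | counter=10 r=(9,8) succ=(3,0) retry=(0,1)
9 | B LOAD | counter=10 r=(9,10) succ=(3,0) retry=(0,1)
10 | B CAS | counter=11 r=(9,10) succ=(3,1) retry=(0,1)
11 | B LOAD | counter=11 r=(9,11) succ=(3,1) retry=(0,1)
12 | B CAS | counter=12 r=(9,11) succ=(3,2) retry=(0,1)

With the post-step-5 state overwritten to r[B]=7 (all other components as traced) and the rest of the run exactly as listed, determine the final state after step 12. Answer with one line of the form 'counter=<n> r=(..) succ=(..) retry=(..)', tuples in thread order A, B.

state after step 5 := counter=9 r=(8,7) succ=(2,0) retry=(0,0)
6 | B CAS | counter=9 r=(8,7) succ=(2,0) retry=(0,1)
7 | A LOAD | counter=9 r=(9,7) succ=(2,0) retry=(0,1)
8 | A CAS | counter=10 r=(9,7) succ=(3,0) retry=(0,1)
9 | B LOAD | counter=10 r=(9,10) succ=(3,0) retry=(0,1)
10 | B CAS | counter=11 r=(9,10) succ=(3,1) retry=(0,1)
11 | B LOAD | counter=11 r=(9,11) succ=(3,1) retry=(0,1)
12 | B CAS | counter=12 r=(9,11) succ=(3,2) retry=(0,1)

counter=12 r=(9,11) succ=(3,2) retry=(0,1)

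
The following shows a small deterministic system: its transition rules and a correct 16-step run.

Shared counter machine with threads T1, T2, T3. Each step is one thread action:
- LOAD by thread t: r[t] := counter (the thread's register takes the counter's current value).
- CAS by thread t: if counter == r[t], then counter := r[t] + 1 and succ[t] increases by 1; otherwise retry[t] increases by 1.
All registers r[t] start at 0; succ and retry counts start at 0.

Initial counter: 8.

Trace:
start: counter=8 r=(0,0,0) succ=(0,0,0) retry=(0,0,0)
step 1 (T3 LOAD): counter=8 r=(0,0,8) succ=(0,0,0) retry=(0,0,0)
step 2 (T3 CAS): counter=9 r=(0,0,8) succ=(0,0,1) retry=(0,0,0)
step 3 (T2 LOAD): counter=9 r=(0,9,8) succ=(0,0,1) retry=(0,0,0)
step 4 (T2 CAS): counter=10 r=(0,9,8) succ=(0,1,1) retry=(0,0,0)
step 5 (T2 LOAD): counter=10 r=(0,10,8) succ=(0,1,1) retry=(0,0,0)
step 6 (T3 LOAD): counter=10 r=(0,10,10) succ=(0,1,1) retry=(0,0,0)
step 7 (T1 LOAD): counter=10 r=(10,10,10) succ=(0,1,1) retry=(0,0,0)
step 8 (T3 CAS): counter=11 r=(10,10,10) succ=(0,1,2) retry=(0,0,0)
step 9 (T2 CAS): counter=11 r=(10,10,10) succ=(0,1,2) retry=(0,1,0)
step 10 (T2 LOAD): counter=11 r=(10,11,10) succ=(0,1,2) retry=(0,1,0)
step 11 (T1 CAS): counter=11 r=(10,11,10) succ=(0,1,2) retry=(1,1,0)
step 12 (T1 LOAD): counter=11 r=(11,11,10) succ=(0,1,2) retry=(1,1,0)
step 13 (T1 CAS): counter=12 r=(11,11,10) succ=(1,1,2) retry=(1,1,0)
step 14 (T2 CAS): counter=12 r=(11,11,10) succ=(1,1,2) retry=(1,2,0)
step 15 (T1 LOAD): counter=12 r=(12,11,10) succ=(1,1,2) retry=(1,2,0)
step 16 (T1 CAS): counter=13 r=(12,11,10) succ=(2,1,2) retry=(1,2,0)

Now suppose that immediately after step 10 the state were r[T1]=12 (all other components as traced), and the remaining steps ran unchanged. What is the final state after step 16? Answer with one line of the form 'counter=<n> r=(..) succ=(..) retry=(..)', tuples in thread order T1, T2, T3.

state after step 10 := counter=11 r=(12,11,10) succ=(0,1,2) retry=(0,1,0)
step 11 (T1 CAS): counter=11 r=(12,11,10) succ=(0,1,2) retry=(1,1,0)
step 12 (T1 LOAD): counter=11 r=(11,11,10) succ=(0,1,2) retry=(1,1,0)
step 13 (T1 CAS): counter=12 r=(11,11,10) succ=(1,1,2) retry=(1,1,0)
step 14 (T2 CAS): counter=12 r=(11,11,10) succ=(1,1,2) retry=(1,2,0)
step 15 (T1 LOAD): counter=12 r=(12,11,10) succ=(1,1,2) retry=(1,2,0)
step 16 (T1 CAS): counter=13 r=(12,11,10) succ=(2,1,2) retry=(1,2,0)

counter=13 r=(12,11,10) succ=(2,1,2) retry=(1,2,0)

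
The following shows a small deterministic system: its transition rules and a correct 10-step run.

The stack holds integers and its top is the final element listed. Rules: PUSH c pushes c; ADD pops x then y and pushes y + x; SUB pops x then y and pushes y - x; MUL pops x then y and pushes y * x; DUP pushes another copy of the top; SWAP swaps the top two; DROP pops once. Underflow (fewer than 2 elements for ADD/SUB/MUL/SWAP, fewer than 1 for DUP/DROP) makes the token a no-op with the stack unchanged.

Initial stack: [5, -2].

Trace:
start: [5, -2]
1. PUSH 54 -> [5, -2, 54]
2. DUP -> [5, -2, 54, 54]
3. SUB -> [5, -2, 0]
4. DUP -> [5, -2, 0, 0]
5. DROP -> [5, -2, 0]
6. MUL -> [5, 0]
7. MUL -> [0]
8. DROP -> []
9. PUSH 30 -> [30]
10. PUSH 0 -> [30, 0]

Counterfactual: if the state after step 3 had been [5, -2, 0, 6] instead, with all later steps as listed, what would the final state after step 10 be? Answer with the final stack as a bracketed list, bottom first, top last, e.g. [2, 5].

state after step 3 := [5, -2, 0, 6]
4. DUP -> [5, -2, 0, 6, 6]
5. DROP -> [5, -2, 0, 6]
6. MUL -> [5, -2, 0]
7. MUL -> [5, 0]
8. DROP -> [5]
9. PUSH 30 -> [5, 30]
10. PUSH 0 -> [5, 30, 0]

[5, 30, 0]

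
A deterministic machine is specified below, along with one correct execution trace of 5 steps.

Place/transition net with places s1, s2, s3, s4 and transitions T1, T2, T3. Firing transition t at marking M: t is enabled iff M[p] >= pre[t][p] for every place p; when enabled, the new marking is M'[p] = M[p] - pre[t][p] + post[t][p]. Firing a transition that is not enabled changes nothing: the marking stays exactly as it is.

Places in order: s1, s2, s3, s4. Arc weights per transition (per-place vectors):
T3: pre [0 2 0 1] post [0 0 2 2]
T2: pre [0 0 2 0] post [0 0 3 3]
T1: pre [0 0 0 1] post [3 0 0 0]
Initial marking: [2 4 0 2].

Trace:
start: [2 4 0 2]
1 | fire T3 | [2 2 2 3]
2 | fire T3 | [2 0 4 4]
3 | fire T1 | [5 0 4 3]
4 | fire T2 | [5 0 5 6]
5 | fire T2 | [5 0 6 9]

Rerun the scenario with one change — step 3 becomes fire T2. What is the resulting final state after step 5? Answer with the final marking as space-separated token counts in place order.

(re-executing from step 3 with the substitution; state before step 3: [2 0 4 4])
3 | fire T2 | [2 0 5 7]
4 | fire T2 | [2 0 6 10]
5 | fire T2 | [2 0 7 13]

2 0 7 13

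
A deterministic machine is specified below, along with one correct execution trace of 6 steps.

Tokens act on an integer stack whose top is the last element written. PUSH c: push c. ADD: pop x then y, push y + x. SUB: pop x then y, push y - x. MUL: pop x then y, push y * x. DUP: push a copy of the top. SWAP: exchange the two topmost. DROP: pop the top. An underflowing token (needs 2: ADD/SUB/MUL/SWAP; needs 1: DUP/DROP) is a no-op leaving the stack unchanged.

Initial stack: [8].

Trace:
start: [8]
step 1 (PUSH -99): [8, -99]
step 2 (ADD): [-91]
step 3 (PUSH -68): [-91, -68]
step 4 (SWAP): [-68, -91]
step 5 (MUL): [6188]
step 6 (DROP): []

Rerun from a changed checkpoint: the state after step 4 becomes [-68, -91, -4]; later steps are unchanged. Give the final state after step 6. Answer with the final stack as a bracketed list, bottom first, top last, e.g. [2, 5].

[-68]

state after step 4 := [-68, -91, -4]
step 5 (MUL): [-68, 364]
step 6 (DROP): [-68]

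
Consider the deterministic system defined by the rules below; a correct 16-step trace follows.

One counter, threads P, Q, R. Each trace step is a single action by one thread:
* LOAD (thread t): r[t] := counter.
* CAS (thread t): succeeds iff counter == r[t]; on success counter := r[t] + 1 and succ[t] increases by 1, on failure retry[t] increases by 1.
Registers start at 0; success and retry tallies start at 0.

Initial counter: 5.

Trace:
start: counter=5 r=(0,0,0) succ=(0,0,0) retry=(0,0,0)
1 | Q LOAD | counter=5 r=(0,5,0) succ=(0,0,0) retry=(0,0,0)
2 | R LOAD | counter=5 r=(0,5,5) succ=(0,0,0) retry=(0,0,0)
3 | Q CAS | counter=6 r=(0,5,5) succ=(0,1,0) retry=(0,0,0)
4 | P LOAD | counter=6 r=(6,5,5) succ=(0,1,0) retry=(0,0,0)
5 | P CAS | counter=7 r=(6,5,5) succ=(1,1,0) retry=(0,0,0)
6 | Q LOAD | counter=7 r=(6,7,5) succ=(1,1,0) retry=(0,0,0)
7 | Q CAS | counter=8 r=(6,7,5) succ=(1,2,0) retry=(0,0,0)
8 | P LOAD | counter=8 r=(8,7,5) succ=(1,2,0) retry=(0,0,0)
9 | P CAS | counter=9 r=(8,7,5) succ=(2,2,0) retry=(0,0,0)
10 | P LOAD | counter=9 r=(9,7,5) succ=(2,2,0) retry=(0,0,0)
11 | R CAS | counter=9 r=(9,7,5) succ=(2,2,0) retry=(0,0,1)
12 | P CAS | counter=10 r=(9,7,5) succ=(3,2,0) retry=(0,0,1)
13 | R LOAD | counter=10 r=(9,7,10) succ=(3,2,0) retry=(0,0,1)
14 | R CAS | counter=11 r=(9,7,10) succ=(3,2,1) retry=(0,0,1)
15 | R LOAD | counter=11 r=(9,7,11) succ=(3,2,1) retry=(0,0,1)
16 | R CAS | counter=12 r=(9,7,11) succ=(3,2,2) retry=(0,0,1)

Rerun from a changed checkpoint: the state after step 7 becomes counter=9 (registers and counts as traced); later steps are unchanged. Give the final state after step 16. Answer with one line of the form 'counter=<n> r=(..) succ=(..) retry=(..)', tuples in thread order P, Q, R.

counter=13 r=(10,7,12) succ=(3,2,2) retry=(0,0,1)

state after step 7 := counter=9 r=(6,7,5) succ=(1,2,0) retry=(0,0,0)
8 | P LOAD | counter=9 r=(9,7,5) succ=(1,2,0) retry=(0,0,0)
9 | P CAS | counter=10 r=(9,7,5) succ=(2,2,0) retry=(0,0,0)
10 | P LOAD | counter=10 r=(10,7,5) succ=(2,2,0) retry=(0,0,0)
11 | R CAS | counter=10 r=(10,7,5) succ=(2,2,0) retry=(0,0,1)
12 | P CAS | counter=11 r=(10,7,5) succ=(3,2,0) retry=(0,0,1)
13 | R LOAD | counter=11 r=(10,7,11) succ=(3,2,0) retry=(0,0,1)
14 | R CAS | counter=12 r=(10,7,11) succ=(3,2,1) retry=(0,0,1)
15 | R LOAD | counter=12 r=(10,7,12) succ=(3,2,1) retry=(0,0,1)
16 | R CAS | counter=13 r=(10,7,12) succ=(3,2,2) retry=(0,0,1)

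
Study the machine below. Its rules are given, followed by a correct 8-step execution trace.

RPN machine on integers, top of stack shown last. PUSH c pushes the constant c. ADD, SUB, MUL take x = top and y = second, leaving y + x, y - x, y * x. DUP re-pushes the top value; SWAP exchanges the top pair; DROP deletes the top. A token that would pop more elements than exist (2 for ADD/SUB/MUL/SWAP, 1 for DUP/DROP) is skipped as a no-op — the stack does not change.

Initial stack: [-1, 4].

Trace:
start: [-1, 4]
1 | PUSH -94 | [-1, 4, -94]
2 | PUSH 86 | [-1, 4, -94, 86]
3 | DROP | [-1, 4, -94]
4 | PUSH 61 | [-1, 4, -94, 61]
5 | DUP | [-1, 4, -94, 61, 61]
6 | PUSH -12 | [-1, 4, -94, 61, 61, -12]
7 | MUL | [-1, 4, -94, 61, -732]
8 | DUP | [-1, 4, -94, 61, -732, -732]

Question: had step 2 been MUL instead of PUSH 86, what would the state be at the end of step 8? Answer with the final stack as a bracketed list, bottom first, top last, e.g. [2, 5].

[-1, 61, -732, -732]

(re-executing from step 2 with the substitution; state before step 2: [-1, 4, -94])
2 | MUL | [-1, -376]
3 | DROP | [-1]
4 | PUSH 61 | [-1, 61]
5 | DUP | [-1, 61, 61]
6 | PUSH -12 | [-1, 61, 61, -12]
7 | MUL | [-1, 61, -732]
8 | DUP | [-1, 61, -732, -732]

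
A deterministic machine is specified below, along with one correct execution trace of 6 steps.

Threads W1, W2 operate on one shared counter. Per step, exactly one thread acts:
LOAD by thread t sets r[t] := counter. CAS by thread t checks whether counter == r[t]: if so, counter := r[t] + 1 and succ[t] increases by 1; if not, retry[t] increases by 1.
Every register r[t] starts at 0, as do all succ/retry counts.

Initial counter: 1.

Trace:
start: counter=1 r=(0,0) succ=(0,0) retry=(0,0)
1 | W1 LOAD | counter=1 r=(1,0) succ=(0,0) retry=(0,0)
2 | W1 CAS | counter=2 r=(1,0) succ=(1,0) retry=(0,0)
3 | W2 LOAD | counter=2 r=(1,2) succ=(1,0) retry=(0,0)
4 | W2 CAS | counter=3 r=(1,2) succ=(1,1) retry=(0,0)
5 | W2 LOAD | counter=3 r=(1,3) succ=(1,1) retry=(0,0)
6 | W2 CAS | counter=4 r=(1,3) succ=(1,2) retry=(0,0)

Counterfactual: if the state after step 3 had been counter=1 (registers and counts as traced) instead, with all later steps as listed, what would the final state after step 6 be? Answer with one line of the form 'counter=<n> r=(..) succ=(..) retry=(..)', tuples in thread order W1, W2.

counter=2 r=(1,1) succ=(1,1) retry=(0,1)

state after step 3 := counter=1 r=(1,2) succ=(1,0) retry=(0,0)
4 | W2 CAS | counter=1 r=(1,2) succ=(1,0) retry=(0,1)
5 | W2 LOAD | counter=1 r=(1,1) succ=(1,0) retry=(0,1)
6 | W2 CAS | counter=2 r=(1,1) succ=(1,1) retry=(0,1)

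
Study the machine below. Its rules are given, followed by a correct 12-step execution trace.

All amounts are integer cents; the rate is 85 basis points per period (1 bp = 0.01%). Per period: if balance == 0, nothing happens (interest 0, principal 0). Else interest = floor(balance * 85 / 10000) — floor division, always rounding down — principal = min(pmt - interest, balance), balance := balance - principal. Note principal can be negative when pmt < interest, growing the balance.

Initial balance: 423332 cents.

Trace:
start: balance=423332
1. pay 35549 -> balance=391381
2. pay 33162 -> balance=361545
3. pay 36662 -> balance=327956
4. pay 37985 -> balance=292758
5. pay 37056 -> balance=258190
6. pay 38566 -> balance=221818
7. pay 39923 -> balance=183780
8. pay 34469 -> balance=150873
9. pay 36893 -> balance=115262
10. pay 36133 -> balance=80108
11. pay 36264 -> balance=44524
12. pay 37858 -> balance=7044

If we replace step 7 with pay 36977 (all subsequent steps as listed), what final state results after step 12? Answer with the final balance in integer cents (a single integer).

10118

(re-executing from step 7 with the substitution; state before step 7: balance=221818)
7. pay 36977 -> balance=186726
8. pay 34469 -> balance=153844
9. pay 36893 -> balance=118258
10. pay 36133 -> balance=83130
11. pay 36264 -> balance=47572
12. pay 37858 -> balance=10118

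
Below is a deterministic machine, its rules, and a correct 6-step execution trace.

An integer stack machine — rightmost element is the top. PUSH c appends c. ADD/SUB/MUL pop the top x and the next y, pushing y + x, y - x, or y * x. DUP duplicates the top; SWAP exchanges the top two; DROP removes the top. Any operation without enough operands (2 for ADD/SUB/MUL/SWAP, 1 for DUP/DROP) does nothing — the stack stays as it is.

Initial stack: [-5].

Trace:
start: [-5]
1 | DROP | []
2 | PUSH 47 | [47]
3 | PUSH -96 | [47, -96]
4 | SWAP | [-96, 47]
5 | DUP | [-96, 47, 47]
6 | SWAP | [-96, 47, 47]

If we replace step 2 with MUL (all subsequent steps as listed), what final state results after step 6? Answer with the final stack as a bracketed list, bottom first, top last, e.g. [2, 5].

[-96, -96]

(re-executing from step 2 with the substitution; state before step 2: [])
2 | MUL | []
3 | PUSH -96 | [-96]
4 | SWAP | [-96]
5 | DUP | [-96, -96]
6 | SWAP | [-96, -96]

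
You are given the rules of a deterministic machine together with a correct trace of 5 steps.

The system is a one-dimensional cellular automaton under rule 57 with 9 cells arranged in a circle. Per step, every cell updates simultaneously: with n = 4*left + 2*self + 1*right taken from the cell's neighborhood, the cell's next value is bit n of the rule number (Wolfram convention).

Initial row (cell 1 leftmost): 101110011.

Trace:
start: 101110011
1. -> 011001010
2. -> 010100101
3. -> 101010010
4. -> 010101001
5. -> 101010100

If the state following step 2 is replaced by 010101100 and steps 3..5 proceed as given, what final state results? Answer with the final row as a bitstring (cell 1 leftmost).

state after step 2 := 010101100
3. -> 001011011
4. -> 100110110
5. -> 010101101

010101101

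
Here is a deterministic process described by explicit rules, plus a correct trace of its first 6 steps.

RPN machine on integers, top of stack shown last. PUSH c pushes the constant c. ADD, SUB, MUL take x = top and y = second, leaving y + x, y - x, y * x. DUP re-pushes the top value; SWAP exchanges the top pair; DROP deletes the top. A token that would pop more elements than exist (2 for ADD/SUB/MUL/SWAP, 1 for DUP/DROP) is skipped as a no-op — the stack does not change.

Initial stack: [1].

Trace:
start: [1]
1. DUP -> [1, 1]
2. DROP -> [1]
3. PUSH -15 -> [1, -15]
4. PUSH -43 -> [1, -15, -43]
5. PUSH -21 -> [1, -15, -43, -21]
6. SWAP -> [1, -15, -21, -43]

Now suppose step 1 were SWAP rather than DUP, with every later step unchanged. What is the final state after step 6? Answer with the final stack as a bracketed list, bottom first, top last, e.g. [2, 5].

(re-executing from step 1 with the substitution; state before step 1: [1])
1. SWAP -> [1]
2. DROP -> []
3. PUSH -15 -> [-15]
4. PUSH -43 -> [-15, -43]
5. PUSH -21 -> [-15, -43, -21]
6. SWAP -> [-15, -21, -43]

[-15, -21, -43]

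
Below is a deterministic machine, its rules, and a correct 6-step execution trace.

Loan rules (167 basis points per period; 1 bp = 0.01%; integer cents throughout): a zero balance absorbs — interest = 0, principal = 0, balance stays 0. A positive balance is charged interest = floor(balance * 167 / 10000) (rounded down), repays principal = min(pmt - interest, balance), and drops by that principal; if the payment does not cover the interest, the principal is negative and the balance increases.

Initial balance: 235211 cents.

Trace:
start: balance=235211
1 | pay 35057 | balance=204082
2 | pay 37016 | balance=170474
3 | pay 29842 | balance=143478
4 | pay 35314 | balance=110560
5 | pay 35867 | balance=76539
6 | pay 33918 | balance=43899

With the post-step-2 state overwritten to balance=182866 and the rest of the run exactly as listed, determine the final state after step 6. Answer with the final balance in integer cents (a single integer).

state after step 2 := balance=182866
3 | pay 29842 | balance=156077
4 | pay 35314 | balance=123369
5 | pay 35867 | balance=89562
6 | pay 33918 | balance=57139

57139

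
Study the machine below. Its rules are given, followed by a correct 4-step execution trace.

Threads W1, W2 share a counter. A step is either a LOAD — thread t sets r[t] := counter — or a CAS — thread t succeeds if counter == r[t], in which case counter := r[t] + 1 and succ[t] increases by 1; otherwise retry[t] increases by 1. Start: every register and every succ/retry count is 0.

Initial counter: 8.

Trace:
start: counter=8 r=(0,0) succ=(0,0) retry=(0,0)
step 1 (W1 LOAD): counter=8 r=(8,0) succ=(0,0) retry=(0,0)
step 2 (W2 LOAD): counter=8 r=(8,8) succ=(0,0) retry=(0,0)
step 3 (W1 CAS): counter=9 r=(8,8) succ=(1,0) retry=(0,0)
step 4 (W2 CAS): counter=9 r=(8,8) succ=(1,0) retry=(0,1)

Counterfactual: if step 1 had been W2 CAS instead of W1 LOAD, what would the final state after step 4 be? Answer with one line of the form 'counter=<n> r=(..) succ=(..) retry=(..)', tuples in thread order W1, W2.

(re-executing from step 1 with the substitution; state before step 1: counter=8 r=(0,0) succ=(0,0) retry=(0,0))
step 1 (W2 CAS): counter=8 r=(0,0) succ=(0,0) retry=(0,1)
step 2 (W2 LOAD): counter=8 r=(0,8) succ=(0,0) retry=(0,1)
step 3 (W1 CAS): counter=8 r=(0,8) succ=(0,0) retry=(1,1)
step 4 (W2 CAS): counter=9 r=(0,8) succ=(0,1) retry=(1,1)

counter=9 r=(0,8) succ=(0,1) retry=(1,1)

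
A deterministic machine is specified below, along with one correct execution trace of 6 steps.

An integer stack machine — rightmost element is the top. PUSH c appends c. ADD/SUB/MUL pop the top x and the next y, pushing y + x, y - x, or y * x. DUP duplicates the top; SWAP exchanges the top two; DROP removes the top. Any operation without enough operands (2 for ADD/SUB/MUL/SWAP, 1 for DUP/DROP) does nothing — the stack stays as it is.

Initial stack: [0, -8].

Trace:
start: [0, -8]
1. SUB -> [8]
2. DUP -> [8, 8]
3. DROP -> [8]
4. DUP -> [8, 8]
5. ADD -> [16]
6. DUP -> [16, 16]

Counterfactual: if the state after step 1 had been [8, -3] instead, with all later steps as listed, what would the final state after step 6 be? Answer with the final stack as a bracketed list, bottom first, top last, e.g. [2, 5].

state after step 1 := [8, -3]
2. DUP -> [8, -3, -3]
3. DROP -> [8, -3]
4. DUP -> [8, -3, -3]
5. ADD -> [8, -6]
6. DUP -> [8, -6, -6]

[8, -6, -6]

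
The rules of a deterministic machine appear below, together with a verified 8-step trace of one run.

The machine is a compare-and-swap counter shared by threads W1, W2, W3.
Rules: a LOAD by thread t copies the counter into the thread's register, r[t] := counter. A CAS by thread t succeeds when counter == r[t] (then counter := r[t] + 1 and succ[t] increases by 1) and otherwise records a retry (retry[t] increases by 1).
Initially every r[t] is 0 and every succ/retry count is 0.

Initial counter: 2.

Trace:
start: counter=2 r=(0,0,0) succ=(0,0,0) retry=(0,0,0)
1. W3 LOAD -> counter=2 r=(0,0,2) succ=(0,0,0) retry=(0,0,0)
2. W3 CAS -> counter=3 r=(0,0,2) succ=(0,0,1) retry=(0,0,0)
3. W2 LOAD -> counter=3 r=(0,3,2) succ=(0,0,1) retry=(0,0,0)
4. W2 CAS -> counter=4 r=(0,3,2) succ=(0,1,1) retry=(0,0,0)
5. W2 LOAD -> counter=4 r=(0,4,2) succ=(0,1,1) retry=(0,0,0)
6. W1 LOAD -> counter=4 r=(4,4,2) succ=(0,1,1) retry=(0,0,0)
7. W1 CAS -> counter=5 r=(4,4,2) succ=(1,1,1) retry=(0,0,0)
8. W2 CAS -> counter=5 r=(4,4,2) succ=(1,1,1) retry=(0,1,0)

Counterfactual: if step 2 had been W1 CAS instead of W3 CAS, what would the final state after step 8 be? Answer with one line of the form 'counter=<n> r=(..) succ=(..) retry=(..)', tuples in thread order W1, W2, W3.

(re-executing from step 2 with the substitution; state before step 2: counter=2 r=(0,0,2) succ=(0,0,0) retry=(0,0,0))
2. W1 CAS -> counter=2 r=(0,0,2) succ=(0,0,0) retry=(1,0,0)
3. W2 LOAD -> counter=2 r=(0,2,2) succ=(0,0,0) retry=(1,0,0)
4. W2 CAS -> counter=3 r=(0,2,2) succ=(0,1,0) retry=(1,0,0)
5. W2 LOAD -> counter=3 r=(0,3,2) succ=(0,1,0) retry=(1,0,0)
6. W1 LOAD -> counter=3 r=(3,3,2) succ=(0,1,0) retry=(1,0,0)
7. W1 CAS -> counter=4 r=(3,3,2) succ=(1,1,0) retry=(1,0,0)
8. W2 CAS -> counter=4 r=(3,3,2) succ=(1,1,0) retry=(1,1,0)

counter=4 r=(3,3,2) succ=(1,1,0) retry=(1,1,0)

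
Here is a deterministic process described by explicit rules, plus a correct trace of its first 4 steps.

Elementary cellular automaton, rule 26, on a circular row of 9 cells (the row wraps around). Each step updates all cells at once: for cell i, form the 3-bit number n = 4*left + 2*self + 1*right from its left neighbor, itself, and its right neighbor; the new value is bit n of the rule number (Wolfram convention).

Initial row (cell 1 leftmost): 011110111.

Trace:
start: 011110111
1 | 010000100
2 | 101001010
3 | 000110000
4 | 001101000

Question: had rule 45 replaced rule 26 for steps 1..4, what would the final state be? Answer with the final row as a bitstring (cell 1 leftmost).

(re-executing steps 1..4 under rule 45; state before step 1: 011110111)
1 | 110001100
2 | 100101000
3 | 100111010
4 | 100100111

100100111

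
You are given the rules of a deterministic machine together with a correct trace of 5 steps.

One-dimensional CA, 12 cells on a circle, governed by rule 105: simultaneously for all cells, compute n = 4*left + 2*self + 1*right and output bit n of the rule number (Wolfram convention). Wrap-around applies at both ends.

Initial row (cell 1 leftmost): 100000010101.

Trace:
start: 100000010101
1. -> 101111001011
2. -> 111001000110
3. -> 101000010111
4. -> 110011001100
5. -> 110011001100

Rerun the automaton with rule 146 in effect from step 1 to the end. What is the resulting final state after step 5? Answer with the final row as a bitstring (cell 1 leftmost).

(re-executing steps 1..5 under rule 146; state before step 1: 100000010101)
1. -> 010000100000
2. -> 101001010000
3. -> 000110001001
4. -> 101001010110
5. -> 000110000000

000110000000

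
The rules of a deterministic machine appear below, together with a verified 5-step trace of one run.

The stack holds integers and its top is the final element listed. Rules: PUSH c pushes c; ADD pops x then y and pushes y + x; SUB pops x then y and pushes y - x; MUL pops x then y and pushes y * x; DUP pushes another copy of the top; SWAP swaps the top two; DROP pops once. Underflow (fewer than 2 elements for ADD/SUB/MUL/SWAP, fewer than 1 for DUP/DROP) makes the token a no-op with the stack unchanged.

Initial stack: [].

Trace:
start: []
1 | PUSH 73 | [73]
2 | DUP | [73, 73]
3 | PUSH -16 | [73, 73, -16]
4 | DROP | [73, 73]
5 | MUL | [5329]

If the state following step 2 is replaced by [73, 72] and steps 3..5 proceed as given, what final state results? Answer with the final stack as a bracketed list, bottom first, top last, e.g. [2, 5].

[5256]

state after step 2 := [73, 72]
3 | PUSH -16 | [73, 72, -16]
4 | DROP | [73, 72]
5 | MUL | [5256]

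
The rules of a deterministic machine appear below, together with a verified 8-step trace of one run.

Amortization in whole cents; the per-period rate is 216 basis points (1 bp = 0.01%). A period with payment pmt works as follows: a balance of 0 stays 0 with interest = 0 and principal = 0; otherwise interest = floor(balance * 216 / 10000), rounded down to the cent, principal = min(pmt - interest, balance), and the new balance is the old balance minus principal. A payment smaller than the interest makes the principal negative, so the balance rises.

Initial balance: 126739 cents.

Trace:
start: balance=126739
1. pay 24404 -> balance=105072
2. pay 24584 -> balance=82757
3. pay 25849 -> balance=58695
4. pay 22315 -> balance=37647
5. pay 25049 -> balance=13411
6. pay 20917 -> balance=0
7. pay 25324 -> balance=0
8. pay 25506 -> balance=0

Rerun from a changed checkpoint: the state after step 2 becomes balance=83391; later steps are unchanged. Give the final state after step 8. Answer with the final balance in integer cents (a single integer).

0

state after step 2 := balance=83391
3. pay 25849 -> balance=59343
4. pay 22315 -> balance=38309
5. pay 25049 -> balance=14087
6. pay 20917 -> balance=0
7. pay 25324 -> balance=0
8. pay 25506 -> balance=0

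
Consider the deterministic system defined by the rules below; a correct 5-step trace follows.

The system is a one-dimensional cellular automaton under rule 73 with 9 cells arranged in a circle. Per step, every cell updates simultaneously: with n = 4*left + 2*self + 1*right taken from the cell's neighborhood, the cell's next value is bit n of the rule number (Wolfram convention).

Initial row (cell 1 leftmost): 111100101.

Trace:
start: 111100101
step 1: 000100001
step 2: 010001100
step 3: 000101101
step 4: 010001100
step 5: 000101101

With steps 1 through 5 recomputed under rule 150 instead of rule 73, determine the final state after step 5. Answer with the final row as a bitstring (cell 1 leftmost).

110001111

(re-executing steps 1..5 under rule 150; state before step 1: 111100101)
step 1: 111011100
step 2: 010001011
step 3: 011011000
step 4: 100000100
step 5: 110001111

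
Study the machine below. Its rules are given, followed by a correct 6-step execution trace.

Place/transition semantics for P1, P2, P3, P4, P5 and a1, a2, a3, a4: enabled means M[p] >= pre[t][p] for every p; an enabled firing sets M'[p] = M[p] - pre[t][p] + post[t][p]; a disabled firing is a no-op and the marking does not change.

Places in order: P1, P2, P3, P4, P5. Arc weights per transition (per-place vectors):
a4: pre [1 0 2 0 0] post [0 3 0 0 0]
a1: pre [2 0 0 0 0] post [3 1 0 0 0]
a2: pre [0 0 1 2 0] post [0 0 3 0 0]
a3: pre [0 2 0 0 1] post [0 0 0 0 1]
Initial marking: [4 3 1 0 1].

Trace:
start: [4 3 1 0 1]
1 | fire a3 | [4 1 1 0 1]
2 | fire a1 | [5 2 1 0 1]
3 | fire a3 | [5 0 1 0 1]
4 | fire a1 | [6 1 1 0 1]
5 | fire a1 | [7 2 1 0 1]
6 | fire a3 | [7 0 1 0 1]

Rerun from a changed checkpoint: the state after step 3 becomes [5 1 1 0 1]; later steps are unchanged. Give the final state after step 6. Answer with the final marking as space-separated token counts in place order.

7 1 1 0 1

state after step 3 := [5 1 1 0 1]
4 | fire a1 | [6 2 1 0 1]
5 | fire a1 | [7 3 1 0 1]
6 | fire a3 | [7 1 1 0 1]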